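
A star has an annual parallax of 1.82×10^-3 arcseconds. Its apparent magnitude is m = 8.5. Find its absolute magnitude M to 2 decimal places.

M ≈ -0.20

d = 1/p = 1/1.82×10^-3″ = 549.5 pc
5 log₁₀(d/10 pc) = 5 log₁₀(549.5) − 5 = 8.700
M = m − 5 log₁₀(d/10) = 8.5 − 8.700 = -0.200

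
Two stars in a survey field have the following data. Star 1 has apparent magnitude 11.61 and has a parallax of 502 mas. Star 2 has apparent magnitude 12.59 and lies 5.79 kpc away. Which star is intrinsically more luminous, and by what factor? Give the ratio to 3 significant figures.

Star 2 is more luminous, by a factor of 3.43×10^6.

Star 1: p = 502 mas = 0.502″ → d = 1/p = 1.992 pc
Star 1: M = m − 5 log₁₀ d + 5 = 11.61 − 5·0.2993 + 5 = 15.114
Star 2: d = 5.79 kpc = 5790 pc
Star 2: M = m − 5 log₁₀ d + 5 = 12.59 − 5·3.7627 + 5 = -1.223
ΔM = M_1 − M_2 = 15.114 − (-1.223) = 16.337; smaller M is more luminous → Star 2.
L ratio = 10^(0.4 |ΔM|) = 10^6.535 = 3.426×10^6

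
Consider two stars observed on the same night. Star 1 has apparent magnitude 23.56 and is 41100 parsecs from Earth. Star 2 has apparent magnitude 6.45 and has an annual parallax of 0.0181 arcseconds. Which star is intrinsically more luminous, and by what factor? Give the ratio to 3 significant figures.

Star 2 is more luminous, by a factor of 12.6.

Star 1: M = m − 5 log₁₀ d + 5 = 23.56 − 5·4.6138 + 5 = 5.491
Star 2: d = 1/p = 1/0.0181″ = 55.25 pc
Star 2: M = m − 5 log₁₀ d + 5 = 6.45 − 5·1.7423 + 5 = 2.738
ΔM = M_1 − M_2 = 5.491 − (2.738) = 2.752; smaller M is more luminous → Star 2.
L ratio = 10^(0.4 |ΔM|) = 10^1.101 = 12.62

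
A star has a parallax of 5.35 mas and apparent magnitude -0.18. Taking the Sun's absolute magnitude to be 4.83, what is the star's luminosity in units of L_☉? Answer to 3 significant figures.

d = 1/p = 1000/5.35 mas = 186.9 pc
M = m − 5 log₁₀ d + 5 = -0.18 − 5·2.2716 + 5 = -6.538
M − M_☉ = -6.538 − 4.83 = -11.368
L/L_☉ = 10^(−0.4 × -11.368) = 35260

L/L_☉ ≈ 35300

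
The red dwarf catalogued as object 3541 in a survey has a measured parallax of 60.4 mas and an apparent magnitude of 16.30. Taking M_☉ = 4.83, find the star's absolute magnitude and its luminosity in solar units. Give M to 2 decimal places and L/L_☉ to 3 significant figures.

M ≈ 15.21; L/L_☉ ≈ 7.08×10^-5

d = 1/p = 1000/60.4 mas = 16.56 pc
M = m − 5 log₁₀ d + 5 = 16.30 − 5·1.2190 + 5 = 15.205
M − M_☉ = 15.205 − 4.83 = 10.375
L/L_☉ = 10^(−0.4 × 10.375) = 7.078×10^-5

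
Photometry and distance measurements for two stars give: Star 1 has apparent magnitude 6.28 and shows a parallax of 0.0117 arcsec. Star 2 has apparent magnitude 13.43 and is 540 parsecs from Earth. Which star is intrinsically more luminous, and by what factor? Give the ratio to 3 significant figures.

Star 1: d = 1/p = 1/0.0117″ = 85.47 pc
Star 1: M = m − 5 log₁₀ d + 5 = 6.28 − 5·1.9318 + 5 = 1.621
Star 2: M = m − 5 log₁₀ d + 5 = 13.43 − 5·2.7324 + 5 = 4.768
ΔM = M_1 − M_2 = 1.621 − (4.768) = -3.147; smaller M is more luminous → Star 1.
L ratio = 10^(0.4 |ΔM|) = 10^1.259 = 18.15

Star 1 is more luminous, by a factor of 18.1.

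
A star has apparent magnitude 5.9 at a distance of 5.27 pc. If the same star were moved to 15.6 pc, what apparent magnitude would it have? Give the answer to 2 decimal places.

m ≈ 8.26

Flux ∝ 1/d², so Δm = 5 log₁₀(d₂/d₁) = 5 log₁₀(15.6/5.27) = 2.357
m₂ = m₁ + Δm = 5.9 + (2.357) = 8.257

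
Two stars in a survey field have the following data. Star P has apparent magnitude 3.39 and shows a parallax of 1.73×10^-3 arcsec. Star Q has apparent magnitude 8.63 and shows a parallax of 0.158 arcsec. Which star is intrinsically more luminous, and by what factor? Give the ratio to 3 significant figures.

Star P is more luminous, by a factor of 1.04×10^6.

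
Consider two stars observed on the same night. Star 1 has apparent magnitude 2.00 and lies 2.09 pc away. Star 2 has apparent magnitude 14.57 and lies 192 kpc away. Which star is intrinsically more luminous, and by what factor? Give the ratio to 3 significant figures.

Star 2 is more luminous, by a factor of 79100.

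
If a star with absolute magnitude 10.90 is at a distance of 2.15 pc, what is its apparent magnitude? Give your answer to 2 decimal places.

m ≈ 7.56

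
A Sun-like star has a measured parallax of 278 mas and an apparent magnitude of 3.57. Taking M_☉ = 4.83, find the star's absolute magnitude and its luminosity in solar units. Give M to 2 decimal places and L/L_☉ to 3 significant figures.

M ≈ 5.79; L/L_☉ ≈ 0.413

d = 1/p = 1000/278 mas = 3.597 pc
M = m − 5 log₁₀ d + 5 = 3.57 − 5·0.5560 + 5 = 5.790
M − M_☉ = 5.790 − 4.83 = 0.960
L/L_☉ = 10^(−0.4 × 0.960) = 0.4130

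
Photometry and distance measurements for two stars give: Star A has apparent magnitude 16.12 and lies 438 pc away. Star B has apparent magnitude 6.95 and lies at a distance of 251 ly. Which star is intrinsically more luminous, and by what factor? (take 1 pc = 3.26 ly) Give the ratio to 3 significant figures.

Star B is more luminous, by a factor of 144.

Star A: M = m − 5 log₁₀ d + 5 = 16.12 − 5·2.6415 + 5 = 7.913
Star B: d = 251 ly / 3.26 = 76.99 pc
Star B: M = m − 5 log₁₀ d + 5 = 6.95 − 5·1.8865 + 5 = 2.518
ΔM = M_A − M_B = 7.913 − (2.518) = 5.395; smaller M is more luminous → Star B.
L ratio = 10^(0.4 |ΔM|) = 10^2.158 = 143.9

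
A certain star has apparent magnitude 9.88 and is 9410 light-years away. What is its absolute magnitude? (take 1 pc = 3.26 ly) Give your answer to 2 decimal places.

d = 9410 ly / 3.26 = 2887 pc
5 log₁₀(d/10 pc) = 5 log₁₀(2887) − 5 = 12.302
M = m − 5 log₁₀(d/10) = 9.88 − 12.302 = -2.422

M ≈ -2.42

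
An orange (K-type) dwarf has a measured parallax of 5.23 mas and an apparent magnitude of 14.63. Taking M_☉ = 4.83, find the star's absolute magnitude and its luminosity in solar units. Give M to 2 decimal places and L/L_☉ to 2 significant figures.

M ≈ 8.22; L/L_☉ ≈ 0.044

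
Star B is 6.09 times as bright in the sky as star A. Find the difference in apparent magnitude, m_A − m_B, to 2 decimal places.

m_A − m_B ≈ 1.96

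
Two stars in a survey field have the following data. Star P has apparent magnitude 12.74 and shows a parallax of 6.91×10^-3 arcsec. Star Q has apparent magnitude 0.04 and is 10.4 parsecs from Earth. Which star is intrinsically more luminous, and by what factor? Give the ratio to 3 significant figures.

Star Q is more luminous, by a factor of 621.

Star P: d = 1/p = 1/6.91×10^-3″ = 144.7 pc
Star P: M = m − 5 log₁₀ d + 5 = 12.74 − 5·2.1605 + 5 = 6.937
Star Q: M = m − 5 log₁₀ d + 5 = 0.04 − 5·1.0170 + 5 = -0.045
ΔM = M_P − M_Q = 6.937 − (-0.045) = 6.983; smaller M is more luminous → Star Q.
L ratio = 10^(0.4 |ΔM|) = 10^2.793 = 620.9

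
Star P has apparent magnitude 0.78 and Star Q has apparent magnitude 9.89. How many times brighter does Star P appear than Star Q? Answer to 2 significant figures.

Δm = 0.78 − (9.89) = -9.11
Flux ratio = 10^(−0.4 Δm) = 10^(−0.4 × -9.11) = 10^3.644 = 4406

4400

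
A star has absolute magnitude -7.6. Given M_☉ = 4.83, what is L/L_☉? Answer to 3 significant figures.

L/L_☉ ≈ 93800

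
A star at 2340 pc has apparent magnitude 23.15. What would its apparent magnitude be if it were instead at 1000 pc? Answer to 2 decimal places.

Flux ∝ 1/d², so Δm = 5 log₁₀(d₂/d₁) = 5 log₁₀(1000/2340) = -1.846
m₂ = m₁ + Δm = 23.15 + (-1.846) = 21.304

m ≈ 21.30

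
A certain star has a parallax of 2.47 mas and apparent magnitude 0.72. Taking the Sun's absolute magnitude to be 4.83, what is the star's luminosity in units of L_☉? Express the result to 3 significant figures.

L/L_☉ ≈ 72200

d = 1/p = 1000/2.47 mas = 404.9 pc
M = m − 5 log₁₀ d + 5 = 0.72 − 5·2.6073 + 5 = -7.317
M − M_☉ = -7.317 − 4.83 = -12.147
L/L_☉ = 10^(−0.4 × -12.147) = 72210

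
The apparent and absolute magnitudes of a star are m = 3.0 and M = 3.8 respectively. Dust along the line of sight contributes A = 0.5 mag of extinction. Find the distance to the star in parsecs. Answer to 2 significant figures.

d ≈ 5.5 pc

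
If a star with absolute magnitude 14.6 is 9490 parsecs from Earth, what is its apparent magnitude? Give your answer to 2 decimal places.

m = M + 5 log₁₀ d − 5 = 14.6 + 5·3.9773 − 5 = 29.486

m ≈ 29.49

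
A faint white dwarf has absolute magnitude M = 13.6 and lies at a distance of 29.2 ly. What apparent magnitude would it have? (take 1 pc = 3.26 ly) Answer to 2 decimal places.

m ≈ 13.36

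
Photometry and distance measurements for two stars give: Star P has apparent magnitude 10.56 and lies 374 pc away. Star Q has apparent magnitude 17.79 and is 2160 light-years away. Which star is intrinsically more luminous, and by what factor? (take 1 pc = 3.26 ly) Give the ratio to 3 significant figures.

Star P is more luminous, by a factor of 248.

Star P: M = m − 5 log₁₀ d + 5 = 10.56 − 5·2.5729 + 5 = 2.696
Star Q: d = 2160 ly / 3.26 = 662.6 pc
Star Q: M = m − 5 log₁₀ d + 5 = 17.79 − 5·2.8212 + 5 = 8.684
ΔM = M_P − M_Q = 2.696 − (8.684) = -5.988; smaller M is more luminous → Star P.
L ratio = 10^(0.4 |ΔM|) = 10^2.395 = 248.5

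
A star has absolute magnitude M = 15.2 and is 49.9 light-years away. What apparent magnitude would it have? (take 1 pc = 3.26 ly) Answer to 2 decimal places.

m ≈ 16.12

d = 49.9 ly / 3.26 = 15.31 pc
m = M + 5 log₁₀ d − 5 = 15.2 + 5·1.1849 − 5 = 16.124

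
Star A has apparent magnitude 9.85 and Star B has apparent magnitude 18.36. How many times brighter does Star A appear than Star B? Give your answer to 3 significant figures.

Magnitude difference = -8.51
Flux ratio = 10^(−0.4 Δm) = 10^(−0.4 × -8.51) = 10^3.404 = 2535

2540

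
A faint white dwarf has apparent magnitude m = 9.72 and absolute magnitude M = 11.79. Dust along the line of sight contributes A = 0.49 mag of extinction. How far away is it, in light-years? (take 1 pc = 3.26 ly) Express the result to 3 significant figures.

m − M = 5 log₁₀(d/10 pc) + A  ⇒  9.72 − (11.79) − 0.49 = 5 log₁₀(d/10)
-2.560 = 5 log₁₀(d/10)
log₁₀ d = (m − M − A)/5 + 1 = 0.4880
d = 10^0.4880 = 3.076 pc
= 10.03 ly

d ≈ 10.0 ly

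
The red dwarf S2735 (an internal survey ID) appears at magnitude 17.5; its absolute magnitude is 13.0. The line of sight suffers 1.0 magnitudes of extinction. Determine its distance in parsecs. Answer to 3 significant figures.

d ≈ 50.1 pc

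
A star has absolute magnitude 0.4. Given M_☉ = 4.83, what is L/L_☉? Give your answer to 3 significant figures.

M − M_☉ = 0.4 − 4.83 = -4.430
L/L_☉ = 10^(−0.4 (M − M_☉)) = 10^1.772 = 59.16

L/L_☉ ≈ 59.2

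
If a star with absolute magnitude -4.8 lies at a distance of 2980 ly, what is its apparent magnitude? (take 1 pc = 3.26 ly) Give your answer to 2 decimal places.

m ≈ 5.00

d = 2980 ly / 3.26 = 914.1 pc
m = M + 5 log₁₀ d − 5 = -4.8 + 5·2.9610 − 5 = 5.005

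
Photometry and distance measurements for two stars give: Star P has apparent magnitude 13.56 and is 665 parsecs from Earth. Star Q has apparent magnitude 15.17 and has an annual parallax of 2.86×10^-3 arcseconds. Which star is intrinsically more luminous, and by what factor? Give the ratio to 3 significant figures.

Star P is more luminous, by a factor of 15.9.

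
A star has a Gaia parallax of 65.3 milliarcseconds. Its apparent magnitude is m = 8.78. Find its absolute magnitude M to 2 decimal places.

M ≈ 7.85

p = 65.3 mas = 0.0653″ → d = 1/p = 15.31 pc
5 log₁₀(d/10 pc) = 5 log₁₀(15.31) − 5 = 0.925
M = m − 5 log₁₀(d/10) = 8.78 − 0.925 = 7.855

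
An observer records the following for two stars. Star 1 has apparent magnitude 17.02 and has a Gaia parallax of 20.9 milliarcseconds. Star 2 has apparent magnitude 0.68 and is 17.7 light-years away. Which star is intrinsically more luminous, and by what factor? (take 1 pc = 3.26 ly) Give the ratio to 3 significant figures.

Star 1: p = 20.9 mas = 0.0209″ → d = 1/p = 47.85 pc
Star 1: M = m − 5 log₁₀ d + 5 = 17.02 − 5·1.6799 + 5 = 13.621
Star 2: d = 17.7 ly / 3.26 = 5.429 pc
Star 2: M = m − 5 log₁₀ d + 5 = 0.68 − 5·0.7348 + 5 = 2.006
ΔM = M_1 − M_2 = 13.621 − (2.006) = 11.615; smaller M is more luminous → Star 2.
L ratio = 10^(0.4 |ΔM|) = 10^4.646 = 44240

Star 2 is more luminous, by a factor of 44200.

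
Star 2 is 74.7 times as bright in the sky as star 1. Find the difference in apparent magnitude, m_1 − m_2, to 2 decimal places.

m_1 − m_2 ≈ 4.68

Pogson: Δm = −2.5 log₁₀(ratio) = −2.5 log₁₀(74.7) = −2.5 × 1.8733 = -4.683
Star 2 is brighter so has the smaller magnitude: m_1 − m_2 is positive.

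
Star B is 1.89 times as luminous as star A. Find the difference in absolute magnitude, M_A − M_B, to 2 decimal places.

M_A − M_B ≈ 0.69

Pogson: ΔM = −2.5 log₁₀(ratio) = −2.5 log₁₀(1.89) = −2.5 × 0.2765 = -0.691
Star B is brighter so has the smaller magnitude: M_A − M_B is positive.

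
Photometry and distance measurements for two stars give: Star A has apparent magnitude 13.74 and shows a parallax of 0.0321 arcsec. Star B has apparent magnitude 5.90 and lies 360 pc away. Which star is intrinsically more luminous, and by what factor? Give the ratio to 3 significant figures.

Star A: d = 1/p = 1/0.0321″ = 31.15 pc
Star A: M = m − 5 log₁₀ d + 5 = 13.74 − 5·1.4935 + 5 = 11.273
Star B: M = m − 5 log₁₀ d + 5 = 5.90 − 5·2.5563 + 5 = -1.882
ΔM = M_A − M_B = 11.273 − (-1.882) = 13.154; smaller M is more luminous → Star B.
L ratio = 10^(0.4 |ΔM|) = 10^5.262 = 182600

Star B is more luminous, by a factor of 183000.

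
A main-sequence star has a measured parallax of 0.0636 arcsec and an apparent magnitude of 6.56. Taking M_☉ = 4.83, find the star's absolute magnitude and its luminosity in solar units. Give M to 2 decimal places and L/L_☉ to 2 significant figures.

d = 1/p = 1/0.0636″ = 15.72 pc
M = m − 5 log₁₀ d + 5 = 6.56 − 5·1.1965 + 5 = 5.577
M − M_☉ = 5.577 − 4.83 = 0.747
L/L_☉ = 10^(−0.4 × 0.747) = 0.5024

M ≈ 5.58; L/L_☉ ≈ 0.50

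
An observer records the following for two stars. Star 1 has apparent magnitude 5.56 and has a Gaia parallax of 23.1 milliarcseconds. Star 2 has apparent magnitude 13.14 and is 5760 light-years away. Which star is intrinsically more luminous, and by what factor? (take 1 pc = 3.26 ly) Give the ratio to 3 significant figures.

Star 1: p = 23.1 mas = 0.0231″ → d = 1/p = 43.29 pc
Star 1: M = m − 5 log₁₀ d + 5 = 5.56 − 5·1.6364 + 5 = 2.378
Star 2: d = 5760 ly / 3.26 = 1767 pc
Star 2: M = m − 5 log₁₀ d + 5 = 13.14 − 5·3.2472 + 5 = 1.904
ΔM = M_1 − M_2 = 2.378 − (1.904) = 0.474; smaller M is more luminous → Star 2.
L ratio = 10^(0.4 |ΔM|) = 10^0.190 = 1.548

Star 2 is more luminous, by a factor of 1.55.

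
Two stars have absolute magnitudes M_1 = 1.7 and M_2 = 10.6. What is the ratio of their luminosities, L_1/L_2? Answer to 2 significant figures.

L_1/L_2 ≈ 3600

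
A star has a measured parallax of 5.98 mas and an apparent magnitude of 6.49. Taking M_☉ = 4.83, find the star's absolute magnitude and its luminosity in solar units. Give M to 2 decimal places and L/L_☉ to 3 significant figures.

d = 1/p = 1000/5.98 mas = 167.2 pc
M = m − 5 log₁₀ d + 5 = 6.49 − 5·2.2233 + 5 = 0.374
M − M_☉ = 0.374 − 4.83 = -4.456
L/L_☉ = 10^(−0.4 × -4.456) = 60.62

M ≈ 0.37; L/L_☉ ≈ 60.6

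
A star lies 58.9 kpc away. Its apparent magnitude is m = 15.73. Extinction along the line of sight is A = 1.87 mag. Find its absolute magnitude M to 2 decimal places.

M ≈ -4.99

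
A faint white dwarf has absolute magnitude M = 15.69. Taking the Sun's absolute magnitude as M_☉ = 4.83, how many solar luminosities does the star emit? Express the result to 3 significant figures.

L/L_☉ ≈ 4.53×10^-5

M − M_☉ = 15.69 − 4.83 = 10.860
L/L_☉ = 10^(−0.4 (M − M_☉)) = 10^-4.344 = 4.529×10^-5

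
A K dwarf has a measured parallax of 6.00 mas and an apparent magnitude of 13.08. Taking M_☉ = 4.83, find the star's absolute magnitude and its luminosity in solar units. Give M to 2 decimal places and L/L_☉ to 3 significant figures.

d = 1/p = 1000/6.00 mas = 166.7 pc
M = m − 5 log₁₀ d + 5 = 13.08 − 5·2.2218 + 5 = 6.971
M − M_☉ = 6.971 − 4.83 = 2.141
L/L_☉ = 10^(−0.4 × 2.141) = 0.1392

M ≈ 6.97; L/L_☉ ≈ 0.139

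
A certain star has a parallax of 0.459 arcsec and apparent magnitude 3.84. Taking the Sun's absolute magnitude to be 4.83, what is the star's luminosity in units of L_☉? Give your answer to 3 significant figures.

L/L_☉ ≈ 0.118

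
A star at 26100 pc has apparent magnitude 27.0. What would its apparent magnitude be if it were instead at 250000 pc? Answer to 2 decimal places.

Flux ∝ 1/d², so Δm = 5 log₁₀(d₂/d₁) = 5 log₁₀(250000/26100) = 4.906
m₂ = m₁ + Δm = 27.0 + (4.906) = 31.906

m ≈ 31.91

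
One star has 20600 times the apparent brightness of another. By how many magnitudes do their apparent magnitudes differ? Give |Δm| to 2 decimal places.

|Δm| ≈ 10.78

Pogson: Δm = −2.5 log₁₀(ratio) = −2.5 log₁₀(20600) = −2.5 × 4.3139 = -10.785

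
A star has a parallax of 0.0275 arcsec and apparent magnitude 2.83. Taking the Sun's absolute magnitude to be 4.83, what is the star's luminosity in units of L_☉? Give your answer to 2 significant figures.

L/L_☉ ≈ 83

d = 1/p = 1/0.0275″ = 36.36 pc
M = m − 5 log₁₀ d + 5 = 2.83 − 5·1.5607 + 5 = 0.027
M − M_☉ = 0.027 − 4.83 = -4.803
L/L_☉ = 10^(−0.4 × -4.803) = 83.43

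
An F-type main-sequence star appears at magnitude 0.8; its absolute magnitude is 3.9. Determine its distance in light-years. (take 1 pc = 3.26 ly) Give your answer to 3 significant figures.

Distance modulus: m − M = 0.8 − (3.9) = -3.100
m − M = 5 log₁₀ d − 5
log₁₀ d = (m − M)/5 + 1 = 0.3800
d = 10^0.3800 = 2.399 pc
= 7.820 ly

d ≈ 7.82 ly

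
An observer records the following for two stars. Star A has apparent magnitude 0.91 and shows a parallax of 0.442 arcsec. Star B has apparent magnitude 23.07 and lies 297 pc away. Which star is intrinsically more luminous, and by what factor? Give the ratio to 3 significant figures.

Star A: d = 1/p = 1/0.442″ = 2.262 pc
Star A: M = m − 5 log₁₀ d + 5 = 0.91 − 5·0.3546 + 5 = 4.137
Star B: M = m − 5 log₁₀ d + 5 = 23.07 − 5·2.4728 + 5 = 15.706
ΔM = M_A − M_B = 4.137 − (15.706) = -11.569; smaller M is more luminous → Star A.
L ratio = 10^(0.4 |ΔM|) = 10^4.628 = 42430

Star A is more luminous, by a factor of 42400.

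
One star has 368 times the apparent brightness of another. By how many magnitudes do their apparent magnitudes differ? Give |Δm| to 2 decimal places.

Pogson: Δm = −2.5 log₁₀(ratio) = −2.5 log₁₀(368) = −2.5 × 2.5658 = -6.415

|Δm| ≈ 6.41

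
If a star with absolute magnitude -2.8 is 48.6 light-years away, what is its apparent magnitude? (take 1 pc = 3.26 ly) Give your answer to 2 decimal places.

m ≈ -1.93

d = 48.6 ly / 3.26 = 14.91 pc
m = M + 5 log₁₀ d − 5 = -2.8 + 5·1.1734 − 5 = -1.933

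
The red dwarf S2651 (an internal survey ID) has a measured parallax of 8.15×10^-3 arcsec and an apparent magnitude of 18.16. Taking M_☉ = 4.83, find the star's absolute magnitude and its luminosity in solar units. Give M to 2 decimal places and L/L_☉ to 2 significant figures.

d = 1/p = 1/8.15×10^-3″ = 122.7 pc
M = m − 5 log₁₀ d + 5 = 18.16 − 5·2.0888 + 5 = 12.716
M − M_☉ = 12.716 − 4.83 = 7.886
L/L_☉ = 10^(−0.4 × 7.886) = 7.009×10^-4

M ≈ 12.72; L/L_☉ ≈ 7.0×10^-4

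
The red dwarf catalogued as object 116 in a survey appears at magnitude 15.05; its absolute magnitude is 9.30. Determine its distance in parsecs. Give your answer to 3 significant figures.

d ≈ 141 pc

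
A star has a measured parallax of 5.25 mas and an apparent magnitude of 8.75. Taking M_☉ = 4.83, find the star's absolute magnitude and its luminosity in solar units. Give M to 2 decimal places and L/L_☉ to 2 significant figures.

M ≈ 2.35; L/L_☉ ≈ 9.8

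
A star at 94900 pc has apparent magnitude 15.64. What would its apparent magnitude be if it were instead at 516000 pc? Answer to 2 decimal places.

m ≈ 19.32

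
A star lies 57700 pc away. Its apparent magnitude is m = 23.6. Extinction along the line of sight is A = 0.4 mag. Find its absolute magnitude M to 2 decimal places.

M ≈ 4.39

5 log₁₀(d/10 pc) = 5 log₁₀(57700) − 5 = 18.806
M = m − 5 log₁₀(d/10) − A = 23.6 − 18.806 − 0.4 = 4.394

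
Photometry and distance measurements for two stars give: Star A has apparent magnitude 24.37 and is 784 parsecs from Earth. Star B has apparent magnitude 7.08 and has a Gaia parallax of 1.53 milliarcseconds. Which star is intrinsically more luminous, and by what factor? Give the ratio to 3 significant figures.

Star B is more luminous, by a factor of 5.73×10^6.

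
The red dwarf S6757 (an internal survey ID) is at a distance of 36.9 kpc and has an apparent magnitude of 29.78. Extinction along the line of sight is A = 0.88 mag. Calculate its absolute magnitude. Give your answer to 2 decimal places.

M ≈ 11.06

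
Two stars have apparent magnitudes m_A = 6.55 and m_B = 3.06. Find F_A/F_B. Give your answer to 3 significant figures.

Magnitude difference = 3.49
Flux ratio = 10^(−0.4 Δm) = 10^(−0.4 × 3.49) = 10^-1.396 = 0.04018

F_A/F_B ≈ 0.0402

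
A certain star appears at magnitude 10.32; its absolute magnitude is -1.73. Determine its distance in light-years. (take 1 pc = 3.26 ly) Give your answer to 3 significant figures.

d ≈ 8380 ly

Distance modulus: m − M = 10.32 − (-1.73) = 12.050
m − M = 5 log₁₀ d − 5
log₁₀ d = (m − M)/5 + 1 = 3.4100
d = 10^3.4100 = 2570 pc
= 8379 ly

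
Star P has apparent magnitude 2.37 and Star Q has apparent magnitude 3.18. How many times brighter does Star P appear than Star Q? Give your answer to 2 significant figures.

2.1

Magnitude difference = -0.81
Flux ratio = 10^(−0.4 Δm) = 10^(−0.4 × -0.81) = 10^0.324 = 2.109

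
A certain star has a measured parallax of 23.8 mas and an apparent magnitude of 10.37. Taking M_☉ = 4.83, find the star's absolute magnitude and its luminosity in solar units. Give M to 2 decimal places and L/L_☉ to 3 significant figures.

M ≈ 7.25; L/L_☉ ≈ 0.107

d = 1/p = 1000/23.8 mas = 42.02 pc
M = m − 5 log₁₀ d + 5 = 10.37 − 5·1.6234 + 5 = 7.253
M − M_☉ = 7.253 − 4.83 = 2.423
L/L_☉ = 10^(−0.4 × 2.423) = 0.1074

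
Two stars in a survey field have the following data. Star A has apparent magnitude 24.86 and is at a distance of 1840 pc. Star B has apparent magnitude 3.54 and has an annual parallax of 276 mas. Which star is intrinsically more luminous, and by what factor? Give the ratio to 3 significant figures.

Star A: M = m − 5 log₁₀ d + 5 = 24.86 − 5·3.2648 + 5 = 13.536
Star B: p = 276 mas = 0.276″ → d = 1/p = 3.623 pc
Star B: M = m − 5 log₁₀ d + 5 = 3.54 − 5·0.5591 + 5 = 5.745
ΔM = M_A − M_B = 13.536 − (5.745) = 7.791; smaller M is more luminous → Star B.
L ratio = 10^(0.4 |ΔM|) = 10^3.117 = 1308

Star B is more luminous, by a factor of 1310.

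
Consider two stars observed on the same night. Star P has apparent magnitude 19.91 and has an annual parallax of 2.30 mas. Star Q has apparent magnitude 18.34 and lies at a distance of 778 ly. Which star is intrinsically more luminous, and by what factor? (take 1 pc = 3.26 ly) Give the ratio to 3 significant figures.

Star P: p = 2.30 mas = 2.30×10^-3″ → d = 1/p = 434.8 pc
Star P: M = m − 5 log₁₀ d + 5 = 19.91 − 5·2.6383 + 5 = 11.719
Star Q: d = 778 ly / 3.26 = 238.7 pc
Star Q: M = m − 5 log₁₀ d + 5 = 18.34 − 5·2.3778 + 5 = 11.451
ΔM = M_P − M_Q = 11.719 − (11.451) = 0.267; smaller M is more luminous → Star Q.
L ratio = 10^(0.4 |ΔM|) = 10^0.107 = 1.279

Star Q is more luminous, by a factor of 1.28.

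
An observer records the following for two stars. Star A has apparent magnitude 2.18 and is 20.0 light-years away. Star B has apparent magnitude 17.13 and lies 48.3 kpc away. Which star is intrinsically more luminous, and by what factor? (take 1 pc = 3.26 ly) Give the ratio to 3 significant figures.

Star B is more luminous, by a factor of 64.9.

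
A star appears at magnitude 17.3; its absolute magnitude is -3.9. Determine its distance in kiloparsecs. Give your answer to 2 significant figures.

Distance modulus: m − M = 17.3 − (-3.9) = 21.200
m − M = 5 log₁₀ d − 5
log₁₀ d = (m − M)/5 + 1 = 5.2400
d = 10^5.2400 = 173800 pc
= 173.8 kpc

d ≈ 170 kpc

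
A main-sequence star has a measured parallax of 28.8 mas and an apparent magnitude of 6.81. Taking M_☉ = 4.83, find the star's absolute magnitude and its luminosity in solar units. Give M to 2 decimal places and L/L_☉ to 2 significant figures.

M ≈ 4.11; L/L_☉ ≈ 1.9

d = 1/p = 1000/28.8 mas = 34.72 pc
M = m − 5 log₁₀ d + 5 = 6.81 − 5·1.5406 + 5 = 4.107
M − M_☉ = 4.107 − 4.83 = -0.723
L/L_☉ = 10^(−0.4 × -0.723) = 1.946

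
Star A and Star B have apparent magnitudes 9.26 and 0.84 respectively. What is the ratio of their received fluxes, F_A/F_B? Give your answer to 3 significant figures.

F_A/F_B ≈ 4.29×10^-4

Δm = 9.26 − (0.84) = 8.42
Flux ratio = 10^(−0.4 Δm) = 10^(−0.4 × 8.42) = 10^-3.368 = 4.285×10^-4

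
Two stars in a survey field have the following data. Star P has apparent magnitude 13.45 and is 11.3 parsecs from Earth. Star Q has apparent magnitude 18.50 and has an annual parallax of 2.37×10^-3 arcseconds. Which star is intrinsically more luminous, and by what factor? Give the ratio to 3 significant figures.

Star Q is more luminous, by a factor of 13.3.

Star P: M = m − 5 log₁₀ d + 5 = 13.45 − 5·1.0531 + 5 = 13.185
Star Q: d = 1/p = 1/2.37×10^-3″ = 421.9 pc
Star Q: M = m − 5 log₁₀ d + 5 = 18.50 − 5·2.6253 + 5 = 10.374
ΔM = M_P − M_Q = 13.185 − (10.374) = 2.811; smaller M is more luminous → Star Q.
L ratio = 10^(0.4 |ΔM|) = 10^1.124 = 13.32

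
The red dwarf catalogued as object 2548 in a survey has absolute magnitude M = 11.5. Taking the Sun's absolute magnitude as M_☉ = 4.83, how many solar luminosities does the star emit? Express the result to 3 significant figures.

L/L_☉ ≈ 2.15×10^-3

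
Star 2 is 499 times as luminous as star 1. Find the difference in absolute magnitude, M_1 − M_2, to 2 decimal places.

Pogson: ΔM = −2.5 log₁₀(ratio) = −2.5 log₁₀(499) = −2.5 × 2.6981 = -6.745
Star 2 is brighter so has the smaller magnitude: M_1 − M_2 is positive.

M_1 − M_2 ≈ 6.75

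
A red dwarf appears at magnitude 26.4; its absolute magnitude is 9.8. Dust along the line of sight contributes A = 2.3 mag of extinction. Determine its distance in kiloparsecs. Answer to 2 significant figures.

d ≈ 7.2 kpc

m − M = 5 log₁₀(d/10 pc) + A  ⇒  26.4 − (9.8) − 2.3 = 5 log₁₀(d/10)
14.300 = 5 log₁₀(d/10)
log₁₀ d = (m − M − A)/5 + 1 = 3.8600
d = 10^3.8600 = 7244 pc
= 7.244 kpc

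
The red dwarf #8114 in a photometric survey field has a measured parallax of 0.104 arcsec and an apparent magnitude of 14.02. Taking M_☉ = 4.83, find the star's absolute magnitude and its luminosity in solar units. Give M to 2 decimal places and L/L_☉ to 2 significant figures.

M ≈ 14.11; L/L_☉ ≈ 1.9×10^-4

d = 1/p = 1/0.104″ = 9.615 pc
M = m − 5 log₁₀ d + 5 = 14.02 − 5·0.9830 + 5 = 14.105
M − M_☉ = 14.105 − 4.83 = 9.275
L/L_☉ = 10^(−0.4 × 9.275) = 1.950×10^-4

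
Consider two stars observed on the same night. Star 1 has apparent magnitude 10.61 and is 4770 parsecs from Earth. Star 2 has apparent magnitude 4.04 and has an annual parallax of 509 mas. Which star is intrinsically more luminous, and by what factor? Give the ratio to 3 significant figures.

Star 1 is more luminous, by a factor of 13900.

Star 1: M = m − 5 log₁₀ d + 5 = 10.61 − 5·3.6785 + 5 = -2.783
Star 2: p = 509 mas = 0.509″ → d = 1/p = 1.965 pc
Star 2: M = m − 5 log₁₀ d + 5 = 4.04 − 5·0.2933 + 5 = 7.574
ΔM = M_1 − M_2 = -2.783 − (7.574) = -10.356; smaller M is more luminous → Star 1.
L ratio = 10^(0.4 |ΔM|) = 10^4.142 = 13880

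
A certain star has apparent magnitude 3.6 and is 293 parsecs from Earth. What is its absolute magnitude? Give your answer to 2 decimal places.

5 log₁₀(d/10 pc) = 5 log₁₀(293.0) − 5 = 7.334
M = m − 5 log₁₀(d/10) = 3.6 − 7.334 = -3.734

M ≈ -3.73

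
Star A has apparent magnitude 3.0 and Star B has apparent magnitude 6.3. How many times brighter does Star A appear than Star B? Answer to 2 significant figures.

Δm = 3.0 − (6.3) = -3.3
Flux ratio = 10^(−0.4 Δm) = 10^(−0.4 × -3.3) = 10^1.320 = 20.89

21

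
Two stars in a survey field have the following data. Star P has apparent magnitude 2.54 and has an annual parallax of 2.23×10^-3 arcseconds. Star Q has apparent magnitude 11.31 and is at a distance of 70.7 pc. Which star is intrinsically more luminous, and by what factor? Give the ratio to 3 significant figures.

Star P is more luminous, by a factor of 130000.

Star P: d = 1/p = 1/2.23×10^-3″ = 448.4 pc
Star P: M = m − 5 log₁₀ d + 5 = 2.54 − 5·2.6517 + 5 = -5.718
Star Q: M = m − 5 log₁₀ d + 5 = 11.31 − 5·1.8494 + 5 = 7.063
ΔM = M_P − M_Q = -5.718 − (7.063) = -12.781; smaller M is more luminous → Star P.
L ratio = 10^(0.4 |ΔM|) = 10^5.113 = 129600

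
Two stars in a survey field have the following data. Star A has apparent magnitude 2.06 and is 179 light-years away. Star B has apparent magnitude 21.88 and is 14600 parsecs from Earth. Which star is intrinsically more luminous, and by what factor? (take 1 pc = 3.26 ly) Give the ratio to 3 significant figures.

Star A is more luminous, by a factor of 1200.

Star A: d = 179 ly / 3.26 = 54.91 pc
Star A: M = m − 5 log₁₀ d + 5 = 2.06 − 5·1.7396 + 5 = -1.638
Star B: M = m − 5 log₁₀ d + 5 = 21.88 − 5·4.1644 + 5 = 6.058
ΔM = M_A − M_B = -1.638 − (6.058) = -7.696; smaller M is more luminous → Star A.
L ratio = 10^(0.4 |ΔM|) = 10^3.079 = 1198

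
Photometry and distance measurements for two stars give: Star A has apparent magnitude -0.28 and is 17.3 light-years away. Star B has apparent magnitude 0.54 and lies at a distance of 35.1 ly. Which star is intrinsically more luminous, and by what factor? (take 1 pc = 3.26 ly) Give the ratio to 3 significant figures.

Star A: d = 17.3 ly / 3.26 = 5.307 pc
Star A: M = m − 5 log₁₀ d + 5 = -0.28 − 5·0.7248 + 5 = 1.096
Star B: d = 35.1 ly / 3.26 = 10.77 pc
Star B: M = m − 5 log₁₀ d + 5 = 0.54 − 5·1.0321 + 5 = 0.380
ΔM = M_A − M_B = 1.096 − (0.380) = 0.716; smaller M is more luminous → Star B.
L ratio = 10^(0.4 |ΔM|) = 10^0.287 = 1.934

Star B is more luminous, by a factor of 1.93.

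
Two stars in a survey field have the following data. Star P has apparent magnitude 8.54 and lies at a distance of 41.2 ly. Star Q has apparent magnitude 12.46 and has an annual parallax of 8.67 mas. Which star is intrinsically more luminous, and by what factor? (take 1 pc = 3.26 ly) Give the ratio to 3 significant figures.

Star Q is more luminous, by a factor of 2.25.

Star P: d = 41.2 ly / 3.26 = 12.64 pc
Star P: M = m − 5 log₁₀ d + 5 = 8.54 − 5·1.1017 + 5 = 8.032
Star Q: p = 8.67 mas = 8.67×10^-3″ → d = 1/p = 115.3 pc
Star Q: M = m − 5 log₁₀ d + 5 = 12.46 − 5·2.0620 + 5 = 7.150
ΔM = M_P − M_Q = 8.032 − (7.150) = 0.882; smaller M is more luminous → Star Q.
L ratio = 10^(0.4 |ΔM|) = 10^0.353 = 2.252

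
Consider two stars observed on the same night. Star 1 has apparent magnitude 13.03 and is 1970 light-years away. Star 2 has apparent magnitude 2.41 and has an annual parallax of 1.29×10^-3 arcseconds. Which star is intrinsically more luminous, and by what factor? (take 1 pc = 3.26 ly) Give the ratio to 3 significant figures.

Star 1: d = 1970 ly / 3.26 = 604.3 pc
Star 1: M = m − 5 log₁₀ d + 5 = 13.03 − 5·2.7812 + 5 = 4.124
Star 2: d = 1/p = 1/1.29×10^-3″ = 775.2 pc
Star 2: M = m − 5 log₁₀ d + 5 = 2.41 − 5·2.8894 + 5 = -7.037
ΔM = M_1 − M_2 = 4.124 − (-7.037) = 11.161; smaller M is more luminous → Star 2.
L ratio = 10^(0.4 |ΔM|) = 10^4.464 = 29130

Star 2 is more luminous, by a factor of 29100.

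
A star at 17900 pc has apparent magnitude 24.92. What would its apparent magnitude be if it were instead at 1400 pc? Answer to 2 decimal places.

Flux ∝ 1/d², so Δm = 5 log₁₀(d₂/d₁) = 5 log₁₀(1400/17900) = -5.534
m₂ = m₁ + Δm = 24.92 + (-5.534) = 19.386

m ≈ 19.39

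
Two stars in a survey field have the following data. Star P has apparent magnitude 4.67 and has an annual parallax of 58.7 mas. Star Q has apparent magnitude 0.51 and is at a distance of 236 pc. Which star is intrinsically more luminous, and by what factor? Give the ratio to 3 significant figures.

Star Q is more luminous, by a factor of 8850.

Star P: p = 58.7 mas = 0.0587″ → d = 1/p = 17.04 pc
Star P: M = m − 5 log₁₀ d + 5 = 4.67 − 5·1.2314 + 5 = 3.513
Star Q: M = m − 5 log₁₀ d + 5 = 0.51 − 5·2.3729 + 5 = -6.355
ΔM = M_P − M_Q = 3.513 − (-6.355) = 9.868; smaller M is more luminous → Star Q.
L ratio = 10^(0.4 |ΔM|) = 10^3.947 = 8853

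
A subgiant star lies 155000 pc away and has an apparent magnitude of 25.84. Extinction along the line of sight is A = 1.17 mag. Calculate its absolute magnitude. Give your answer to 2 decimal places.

M ≈ 3.72

5 log₁₀(d/10 pc) = 5 log₁₀(155000) − 5 = 20.952
M = m − 5 log₁₀(d/10) − A = 25.84 − 20.952 − 1.17 = 3.718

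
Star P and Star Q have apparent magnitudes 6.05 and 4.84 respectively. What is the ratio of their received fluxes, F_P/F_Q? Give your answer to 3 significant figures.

Δm = 6.05 − (4.84) = 1.21
Flux ratio = 10^(−0.4 Δm) = 10^(−0.4 × 1.21) = 10^-0.484 = 0.3281

F_P/F_Q ≈ 0.328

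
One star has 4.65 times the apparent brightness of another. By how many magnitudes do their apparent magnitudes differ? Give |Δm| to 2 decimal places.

Pogson: Δm = −2.5 log₁₀(ratio) = −2.5 log₁₀(4.65) = −2.5 × 0.6675 = -1.669

|Δm| ≈ 1.67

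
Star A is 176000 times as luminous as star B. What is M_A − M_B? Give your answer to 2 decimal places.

Pogson: ΔM = −2.5 log₁₀(ratio) = −2.5 log₁₀(176000) = −2.5 × 5.2455 = -13.114
Star A is brighter, so it has the smaller magnitude: the difference is negative.

M_A − M_B ≈ -13.11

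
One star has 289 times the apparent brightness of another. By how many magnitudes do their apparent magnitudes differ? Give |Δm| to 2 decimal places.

Pogson: Δm = −2.5 log₁₀(ratio) = −2.5 log₁₀(289) = −2.5 × 2.4609 = -6.152

|Δm| ≈ 6.15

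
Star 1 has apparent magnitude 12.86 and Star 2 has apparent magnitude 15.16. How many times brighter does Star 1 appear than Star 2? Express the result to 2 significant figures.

8.3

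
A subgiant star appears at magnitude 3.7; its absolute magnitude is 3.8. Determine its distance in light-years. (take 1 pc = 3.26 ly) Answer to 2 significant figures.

d ≈ 31 ly

μ = m − M = -0.100
m − M = 5 log₁₀ d − 5
log₁₀ d = (m − M)/5 + 1 = 0.9800
d = 10^0.9800 = 9.550 pc
= 31.13 ly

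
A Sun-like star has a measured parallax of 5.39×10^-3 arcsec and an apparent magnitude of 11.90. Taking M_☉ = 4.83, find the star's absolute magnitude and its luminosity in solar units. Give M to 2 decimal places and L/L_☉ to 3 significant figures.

d = 1/p = 1/5.39×10^-3″ = 185.5 pc
M = m − 5 log₁₀ d + 5 = 11.90 − 5·2.2684 + 5 = 5.558
M − M_☉ = 5.558 − 4.83 = 0.728
L/L_☉ = 10^(−0.4 × 0.728) = 0.5115

M ≈ 5.56; L/L_☉ ≈ 0.511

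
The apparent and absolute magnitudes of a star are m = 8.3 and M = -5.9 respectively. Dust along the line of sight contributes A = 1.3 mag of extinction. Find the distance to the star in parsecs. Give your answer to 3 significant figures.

m − M = 5 log₁₀(d/10 pc) + A  ⇒  8.3 − (-5.9) − 1.3 = 5 log₁₀(d/10)
12.900 = 5 log₁₀(d/10)
log₁₀ d = (m − M − A)/5 + 1 = 3.5800
d = 10^3.5800 = 3802 pc

d ≈ 3800 pc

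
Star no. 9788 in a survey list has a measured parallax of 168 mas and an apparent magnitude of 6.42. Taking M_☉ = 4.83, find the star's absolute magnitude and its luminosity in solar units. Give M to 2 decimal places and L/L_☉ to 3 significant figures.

d = 1/p = 1000/168 mas = 5.952 pc
M = m − 5 log₁₀ d + 5 = 6.42 − 5·0.7747 + 5 = 7.547
M − M_☉ = 7.547 − 4.83 = 2.717
L/L_☉ = 10^(−0.4 × 2.717) = 0.08192

M ≈ 7.55; L/L_☉ ≈ 0.0819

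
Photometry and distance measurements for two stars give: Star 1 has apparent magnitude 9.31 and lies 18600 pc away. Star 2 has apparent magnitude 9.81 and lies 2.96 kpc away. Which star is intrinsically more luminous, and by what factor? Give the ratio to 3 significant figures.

Star 1 is more luminous, by a factor of 62.6.

Star 1: M = m − 5 log₁₀ d + 5 = 9.31 − 5·4.2695 + 5 = -7.038
Star 2: d = 2.96 kpc = 2960 pc
Star 2: M = m − 5 log₁₀ d + 5 = 9.81 − 5·3.4713 + 5 = -2.546
ΔM = M_1 − M_2 = -7.038 − (-2.546) = -4.491; smaller M is more luminous → Star 1.
L ratio = 10^(0.4 |ΔM|) = 10^1.796 = 62.58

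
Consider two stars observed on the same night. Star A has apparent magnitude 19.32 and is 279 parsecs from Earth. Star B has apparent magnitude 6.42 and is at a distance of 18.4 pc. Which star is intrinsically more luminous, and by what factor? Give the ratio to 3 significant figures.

Star A: M = m − 5 log₁₀ d + 5 = 19.32 − 5·2.4456 + 5 = 12.092
Star B: M = m − 5 log₁₀ d + 5 = 6.42 − 5·1.2648 + 5 = 5.096
ΔM = M_A − M_B = 12.092 − (5.096) = 6.996; smaller M is more luminous → Star B.
L ratio = 10^(0.4 |ΔM|) = 10^2.798 = 628.7

Star B is more luminous, by a factor of 629.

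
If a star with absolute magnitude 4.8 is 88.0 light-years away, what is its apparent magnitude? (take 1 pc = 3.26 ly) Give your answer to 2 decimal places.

d = 88.0 ly / 3.26 = 26.99 pc
m = M + 5 log₁₀ d − 5 = 4.8 + 5·1.4313 − 5 = 6.956

m ≈ 6.96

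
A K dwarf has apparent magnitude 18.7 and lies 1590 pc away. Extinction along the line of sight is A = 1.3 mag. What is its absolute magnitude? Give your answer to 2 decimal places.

M ≈ 6.39

5 log₁₀(d/10 pc) = 5 log₁₀(1590) − 5 = 11.007
M = m − 5 log₁₀(d/10) − A = 18.7 − 11.007 − 1.3 = 6.393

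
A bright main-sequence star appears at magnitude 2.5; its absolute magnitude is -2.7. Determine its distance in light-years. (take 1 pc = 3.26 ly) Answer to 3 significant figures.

μ = m − M = 5.200
m − M = 5 log₁₀ d − 5
log₁₀ d = (m − M)/5 + 1 = 2.0400
d = 10^2.0400 = 109.6 pc
= 357.5 ly

d ≈ 357 ly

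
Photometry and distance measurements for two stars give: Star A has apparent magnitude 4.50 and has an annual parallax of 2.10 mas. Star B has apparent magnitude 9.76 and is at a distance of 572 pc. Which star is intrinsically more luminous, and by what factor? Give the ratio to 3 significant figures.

Star A: p = 2.10 mas = 2.10×10^-3″ → d = 1/p = 476.2 pc
Star A: M = m − 5 log₁₀ d + 5 = 4.50 − 5·2.6778 + 5 = -3.889
Star B: M = m − 5 log₁₀ d + 5 = 9.76 − 5·2.7574 + 5 = 0.973
ΔM = M_A − M_B = -3.889 − (0.973) = -4.862; smaller M is more luminous → Star A.
L ratio = 10^(0.4 |ΔM|) = 10^1.945 = 88.06

Star A is more luminous, by a factor of 88.1.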